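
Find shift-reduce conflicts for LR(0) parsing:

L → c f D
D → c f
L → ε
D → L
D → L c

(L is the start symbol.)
Augment with L' → L and build the canonical LR(0) collection (I0 = CLOSURE({[L' → . L]}), then GOTO on every symbol after a dot until no new states appear). It has 9 states:
  I0: { [L → . c f D], [L → .], [L' → . L] }  — shift, reduce
  I1: { [L' → L .] }  — accept
  I2: { [L → c . f D] }  — shift
  I3: { [D → . L c], [D → . L], [D → . c f], [L → . c f D], [L → .], [L → c f . D] }  — shift, reduce
  I4: { [L → c f D .] }  — reduce
  I5: { [D → L . c], [D → L .] }  — shift, reduce
  I6: { [D → c . f], [L → c . f D] }  — shift
  I7: { [D → . L c], [D → . L], [D → . c f], [D → c f .], [L → . c f D], [L → .], [L → c f . D] }  — shift, 2 reduces
  I8: { [D → L c .] }  — reduce

I0 contains reduce item [L → .] and shift item [L → . c f D] — shift-reduce conflict.
I3 contains reduce item [L → .] and shift items [D → . c f], [L → . c f D] — shift-reduce conflict.
I5 contains reduce item [D → L .] and shift item [D → L . c] — shift-reduce conflict.
I7 contains reduce items [D → c f .], [L → .] and shift items [D → . c f], [L → . c f D] — shift-reduce conflict.

Answer: Yes — I0: [L → .] vs [L → . c f D]; I3: [L → .] vs [D → . c f]; I5: [D → L .] vs [D → L . c]; I7: [D → c f .] vs [D → . c f]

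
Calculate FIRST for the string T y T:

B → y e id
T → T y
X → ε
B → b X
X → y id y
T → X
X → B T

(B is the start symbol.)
{ 'b', 'y' }

FIRST sets of the non-terminals involved (from the grammar, by fixed-point iteration):
  FIRST(T) = { 'b', 'y', ε }

To compute FIRST(T y T), process the symbols left to right:
Symbol T is a non-terminal. Add FIRST(T) \ {ε} = { 'b', 'y' }
T is nullable (ε ∈ FIRST(T)), continue to the next symbol.
Symbol y is a terminal. Add 'y' and stop.
FIRST(T y T) = { 'b', 'y' }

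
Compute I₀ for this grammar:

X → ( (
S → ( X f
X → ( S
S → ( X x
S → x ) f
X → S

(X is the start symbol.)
{ [S → . ( X f], [S → . ( X x], [S → . x ) f], [X → . ( (], [X → . ( S], [X → . S], [X' → . X] }

First, augment the grammar with X' → X
I₀ = CLOSURE({ [X' → . X] }):
  [X' → . X] has the dot before X: add [X → . ( (], [X → . ( S], [X → . S]
  [X → . S] has the dot before S: add [S → . ( X f], [S → . ( X x], [S → . x ) f]
No further items can be added.

I₀ = { [S → . ( X f], [S → . ( X x], [S → . x ) f], [X → . ( (], [X → . ( S], [X → . S], [X' → . X] }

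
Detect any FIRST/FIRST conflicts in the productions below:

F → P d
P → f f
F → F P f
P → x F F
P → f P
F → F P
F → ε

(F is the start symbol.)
A FIRST/FIRST conflict occurs when two productions N → α and N → β for the same non-terminal have FIRST(α) ∩ FIRST(β) ≠ ∅ (with ε ∈ FIRST of a nullable right-hand side, so two nullable alternatives also conflict).

FIRST sets of the non-terminals at (or reachable through a nullable prefix from) the front of some alternative:
  FIRST(P) = { 'f', 'x' }
  FIRST(F) = { 'f', 'x', ε }

Productions for F:
  F → P d: FIRST = { 'f', 'x' }
  F → F P f: FIRST = { 'f', 'x' }
  F → F P: FIRST = { 'f', 'x' }
  F → ε: FIRST = { ε }
Productions for P:
  P → f f: FIRST = { 'f' }
  P → x F F: FIRST = { 'x' }
  P → f P: FIRST = { 'f' }

Conflict for F: F → P d and F → F P f
  Overlap: { 'f', 'x' }
Conflict for F: F → P d and F → F P
  Overlap: { 'f', 'x' }
Conflict for F: F → F P f and F → F P
  Overlap: { 'f', 'x' }
Conflict for P: P → f f and P → f P
  Overlap: { 'f' }

Answer: Yes. F → P d / F → F P f on { 'f', 'x' }; F → P d / F → F P on { 'f', 'x' }; F → F P f / F → F P on { 'f', 'x' }; P → f f / P → f P on { 'f' }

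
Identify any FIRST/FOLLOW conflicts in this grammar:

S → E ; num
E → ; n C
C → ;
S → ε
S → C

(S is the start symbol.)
No FIRST/FOLLOW conflicts.

A FIRST/FOLLOW conflict occurs when a non-terminal N has a nullable alternative N → β (β ⇒* ε) and another alternative N → α with FIRST(α) ∩ FOLLOW(N) ≠ ∅: on such a lookahead the parser cannot decide between expanding α and letting N vanish via β.

Nullable non-terminals: S.
FIRST sets used below: FIRST(E) = { ';' }, FIRST(C) = { ';' }

S: nullable alternative(s) S → ε; FOLLOW(S) = { $ }
  S → E ; num: FIRST \ {ε} = { ';' } — disjoint from FOLLOW(S)
  S → ε: FIRST \ {ε} = { } — this is the only nullable alternative, skip
  S → C: FIRST \ {ε} = { ';' } — disjoint from FOLLOW(S)

C, E have no nullable alternative, so no FIRST/FOLLOW check is needed there.

No FIRST/FOLLOW conflicts found.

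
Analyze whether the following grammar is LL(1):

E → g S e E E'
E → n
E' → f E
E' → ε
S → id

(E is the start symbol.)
Relevant sets:
  FOLLOW(E') = { $, 'f' }

For E:
  PREDICT(E → g S e E E') = { 'g' }
  PREDICT(E → n) = { 'n' }
For E':
  PREDICT(E' → f E) = { 'f' }
  PREDICT(E' → ε) = { $, 'f' }
S has a single production, so nothing to check there.

Conflict found: Predict set conflict for E': { 'f' }
The grammar is NOT LL(1).

Answer: No. Predict set conflict for E': { 'f' }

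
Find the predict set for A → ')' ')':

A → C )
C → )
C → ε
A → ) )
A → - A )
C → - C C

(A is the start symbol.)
{ ')' }

PREDICT(A → ')' ')') = (FIRST(RHS) \ {ε}) ∪ (FOLLOW(A) if ε ∈ FIRST(RHS), i.e. RHS ⇒* ε)
FIRST(')' ')') = { ')' }
ε ∉ FIRST(')' ')'), so FOLLOW(A) is not added.
PREDICT(A → ')' ')') = { ')' }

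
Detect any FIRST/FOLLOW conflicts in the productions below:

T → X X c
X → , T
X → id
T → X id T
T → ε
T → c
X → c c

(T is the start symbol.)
Yes. T → X X c with FOLLOW(T) on { ',', 'c', 'id' }; T → X id T with FOLLOW(T) on { ',', 'c', 'id' }; T → c with FOLLOW(T) on { 'c' }

A FIRST/FOLLOW conflict occurs when a non-terminal N has a nullable alternative N → β (β ⇒* ε) and another alternative N → α with FIRST(α) ∩ FOLLOW(N) ≠ ∅: on such a lookahead the parser cannot decide between expanding α and letting N vanish via β.

Nullable non-terminals: T.
FIRST sets used below: FIRST(X) = { ',', 'c', 'id' }

T: nullable alternative(s) T → ε; FOLLOW(T) = { $, ',', 'c', 'id' }
  T → X X c: FIRST \ {ε} = { ',', 'c', 'id' } — overlaps FOLLOW(T) on { ',', 'c', 'id' }: CONFLICT
  T → X id T: FIRST \ {ε} = { ',', 'c', 'id' } — overlaps FOLLOW(T) on { ',', 'c', 'id' }: CONFLICT
  T → ε: FIRST \ {ε} = { } — this is the only nullable alternative, skip
  T → c: FIRST \ {ε} = { 'c' } — overlaps FOLLOW(T) on { 'c' }: CONFLICT

X has no nullable alternative, so no FIRST/FOLLOW check is needed there.

So the grammar has 3 FIRST/FOLLOW conflicts (marked CONFLICT above).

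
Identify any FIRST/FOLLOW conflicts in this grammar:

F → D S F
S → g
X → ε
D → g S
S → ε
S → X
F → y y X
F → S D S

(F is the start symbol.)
A FIRST/FOLLOW conflict occurs when a non-terminal N has a nullable alternative N → β (β ⇒* ε) and another alternative N → α with FIRST(α) ∩ FOLLOW(N) ≠ ∅: on such a lookahead the parser cannot decide between expanding α and letting N vanish via β.

Nullable non-terminals: S, X.
FIRST sets used below: FIRST(X) = { ε }

S: nullable alternative(s) S → ε, S → X; FOLLOW(S) = { $, 'g', 'y' }
  S → g: FIRST \ {ε} = { 'g' } — overlaps FOLLOW(S) on { 'g' }: CONFLICT
  S → ε: FIRST \ {ε} = { } — disjoint from FOLLOW(S)
  S → X: FIRST \ {ε} = { } — disjoint from FOLLOW(S)
X has a nullable alternative but only one production, so nothing to check.

D, F have no nullable alternative, so no FIRST/FOLLOW check is needed there.

So the grammar has 1 FIRST/FOLLOW conflict (marked CONFLICT above).

Answer: Yes. S → g with FOLLOW(S) on { 'g' }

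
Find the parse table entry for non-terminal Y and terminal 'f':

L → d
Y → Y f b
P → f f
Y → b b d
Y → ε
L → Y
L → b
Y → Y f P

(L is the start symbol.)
To find M[Y, 'f'], we find productions for Y where 'f' is in the predict set (PREDICT(N → α) = (FIRST(α) \ {ε}) ∪ (FOLLOW(N) if α ⇒* ε)).

Relevant sets:
  FIRST(Y) = { 'b', 'f', ε }
  FOLLOW(Y) = { $, 'f' }

Y → Y f b: PREDICT = { 'b', 'f' }
  'f' is in predict set, so this production goes in M[Y, 'f']
Y → b b d: PREDICT = { 'b' }
Y → ε: PREDICT = { $, 'f' }
  'f' is in predict set, so this production goes in M[Y, 'f']
Y → Y f P: PREDICT = { 'b', 'f' }
  'f' is in predict set, so this production goes in M[Y, 'f']

M[Y, 'f'] = Y → Y f b, Y → ε, Y → Y f P  (a multiply-defined cell — the grammar is not LL(1))

Answer: Y → Y f b, Y → ε, Y → Y f P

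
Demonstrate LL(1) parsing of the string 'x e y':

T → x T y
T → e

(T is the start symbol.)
LL(1) parsing maintains a stack (initially the start symbol over $) and the input. At each step: if the stack top is a terminal, match it against the current input token; if it is a non-terminal N, replace it with the RHS of M[N, lookahead] (the unique production whose predict set contains the lookahead).

Stack is shown with the top on the left.

Stack    Input    Action
------------------------
T $      x e y $  output T → x T y
x T y $  x e y $  match 'x'
T y $    e y $    output T → e
e y $    e y $    match 'e'
y $      y $      match 'y'
$        $        accept

The string is accepted.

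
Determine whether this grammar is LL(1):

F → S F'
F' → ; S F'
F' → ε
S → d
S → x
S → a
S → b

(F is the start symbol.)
A grammar is LL(1) if for each non-terminal N with multiple productions, the predict sets of those productions are pairwise disjoint, where PREDICT(N → α) = (FIRST(α) \ {ε}) ∪ (FOLLOW(N) if α ⇒* ε).

Relevant sets:
  FOLLOW(F') = { $ }

For F':
  PREDICT(F' → ';' S F') = { ';' }
  PREDICT(F' → ε) = { $ }
For S:
  PREDICT(S → d) = { 'd' }
  PREDICT(S → x) = { 'x' }
  PREDICT(S → a) = { 'a' }
  PREDICT(S → b) = { 'b' }
F has a single production, so nothing to check there.

All predict sets are disjoint. The grammar IS LL(1).

Answer: Yes, the grammar is LL(1).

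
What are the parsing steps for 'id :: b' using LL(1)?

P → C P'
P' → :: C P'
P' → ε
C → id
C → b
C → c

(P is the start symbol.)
LL(1) parsing maintains a stack (initially the start symbol over $) and the input. At each step: if the stack top is a terminal, match it against the current input token; if it is a non-terminal N, replace it with the RHS of M[N, lookahead] (the unique production whose predict set contains the lookahead).

Stack is shown with the top on the left.

Stack      Input      Action
----------------------------
P $        id :: b $  output P → C P'
C P' $     id :: b $  output C → id
id P' $    id :: b $  match 'id'
P' $       :: b $     output P' → :: C P'
:: C P' $  :: b $     match '::'
C P' $     b $        output C → b
b P' $     b $        match 'b'
P' $       $          output P' → ε
$          $          accept

The string is accepted.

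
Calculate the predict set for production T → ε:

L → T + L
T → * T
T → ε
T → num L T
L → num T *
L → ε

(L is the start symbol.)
PREDICT(T → ε) = (FIRST(RHS) \ {ε}) ∪ (FOLLOW(T) if ε ∈ FIRST(RHS), i.e. RHS ⇒* ε)
The right-hand side is ε (FIRST(ε) = { ε }), so the predict set is FOLLOW(T) = { '*', '+' }
PREDICT(T → ε) = { '*', '+' }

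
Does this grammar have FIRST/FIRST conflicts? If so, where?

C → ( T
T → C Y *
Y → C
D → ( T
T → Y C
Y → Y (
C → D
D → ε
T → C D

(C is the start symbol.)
Yes. C → '(' T / C → D on { '(' }; T → C Y '*' / T → Y C on { '(' }; T → C Y '*' / T → C D on { '(' }; T → Y C / T → C D on { '(', ε }; Y → C / Y → Y '(' on { '(' }

A FIRST/FIRST conflict occurs when two productions N → α and N → β for the same non-terminal have FIRST(α) ∩ FIRST(β) ≠ ∅ (with ε ∈ FIRST of a nullable right-hand side, so two nullable alternatives also conflict).

FIRST sets of the non-terminals at (or reachable through a nullable prefix from) the front of some alternative:
  FIRST(D) = { '(', ε }
  FIRST(C) = { '(', ε }
  FIRST(Y) = { '(', ε }

Productions for C:
  C → ( T: FIRST = { '(' }
  C → D: FIRST = { '(', ε }
Productions for T:
  T → C Y *: FIRST = { '(', '*' }
  T → Y C: FIRST = { '(', ε }
  T → C D: FIRST = { '(', ε }
Productions for Y:
  Y → C: FIRST = { '(', ε }
  Y → Y (: FIRST = { '(' }
Productions for D:
  D → ( T: FIRST = { '(' }
  D → ε: FIRST = { ε }

Conflict for C: C → ( T and C → D
  Overlap: { '(' }
Conflict for T: T → C Y * and T → Y C
  Overlap: { '(' }
Conflict for T: T → C Y * and T → C D
  Overlap: { '(' }
Conflict for T: T → Y C and T → C D
  Overlap: { '(', ε }
Conflict for Y: Y → C and Y → Y (
  Overlap: { '(' }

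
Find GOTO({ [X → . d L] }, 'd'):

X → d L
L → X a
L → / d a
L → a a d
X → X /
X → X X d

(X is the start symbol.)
GOTO(I, 'd') = CLOSURE({ [A → αX.β] : [A → α.Xβ] ∈ I, X = 'd' })

Items with dot before 'd', with the dot advanced:
  [X → . d L] → [X → d . L]
Closure of the advanced items:
  [X → d . L] has the dot before L: add [L → . X a], [L → . / d a], [L → . a a d]
  [L → . X a] has the dot before X: add [X → . d L], [X → . X /], [X → . X X d]

GOTO = { [L → . / d a], [L → . X a], [L → . a a d], [X → . X /], [X → . X X d], [X → . d L], [X → d . L] }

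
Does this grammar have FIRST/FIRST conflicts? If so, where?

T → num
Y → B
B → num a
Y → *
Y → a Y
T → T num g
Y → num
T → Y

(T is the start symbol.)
A FIRST/FIRST conflict occurs when two productions N → α and N → β for the same non-terminal have FIRST(α) ∩ FIRST(β) ≠ ∅ (with ε ∈ FIRST of a nullable right-hand side, so two nullable alternatives also conflict).

FIRST sets of the non-terminals at (or reachable through a nullable prefix from) the front of some alternative:
  FIRST(T) = { '*', 'a', 'num' }
  FIRST(Y) = { '*', 'a', 'num' }
  FIRST(B) = { 'num' }

Productions for T:
  T → num: FIRST = { 'num' }
  T → T num g: FIRST = { '*', 'a', 'num' }
  T → Y: FIRST = { '*', 'a', 'num' }
Productions for Y:
  Y → B: FIRST = { 'num' }
  Y → *: FIRST = { '*' }
  Y → a Y: FIRST = { 'a' }
  Y → num: FIRST = { 'num' }
B has only one production, so no FIRST/FIRST conflict is possible there.

Conflict for T: T → num and T → T num g
  Overlap: { 'num' }
Conflict for T: T → num and T → Y
  Overlap: { 'num' }
Conflict for T: T → T num g and T → Y
  Overlap: { '*', 'a', 'num' }
Conflict for Y: Y → B and Y → num
  Overlap: { 'num' }

Answer: Yes. T → num / T → T num g on { 'num' }; T → num / T → Y on { 'num' }; T → T num g / T → Y on { '*', 'a', 'num' }; Y → B / Y → num on { 'num' }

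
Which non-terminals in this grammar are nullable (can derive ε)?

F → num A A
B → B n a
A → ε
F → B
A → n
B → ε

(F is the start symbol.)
{ 'A', 'B', 'F' }

A non-terminal is nullable if it can derive ε (the empty string): either it has an ε-production, or it has a production whose right-hand side consists entirely of nullable non-terminals.

ε-productions: A → ε, B → ε
So A, B are immediately nullable.
F → B: every symbol on the right is nullable, so F is nullable too.
Every non-terminal is now nullable.
Nullable = { 'A', 'B', 'F' }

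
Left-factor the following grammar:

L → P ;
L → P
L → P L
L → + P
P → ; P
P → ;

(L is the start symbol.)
Left-factoring transforms A → αβ₁ | αβ₂ into A → αA' and A' → β₁ | β₂
(α is the longest common prefix among the alternatives). Repeat until
no nonterminal has two alternatives with a common prefix.

Round 1: L has alternatives sharing prefix 'P'. Introduce L': L → P L'
  Add: L' → ;
  Add: L' → ε
  Add: L' → L

Round 2: P has alternatives sharing prefix ';'. Introduce P': P → ; P'
  Add: P' → P
  Add: P' → ε

No remaining common prefixes — done.

Resulting grammar:
L → P L'
L' → ;
L' → ε
L' → L
L → + P
P → ; P'
P' → P
P' → ε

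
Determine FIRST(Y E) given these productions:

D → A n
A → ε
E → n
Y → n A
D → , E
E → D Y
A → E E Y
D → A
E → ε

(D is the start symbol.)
{ 'n' }

FIRST sets of the non-terminals involved (from the grammar, by fixed-point iteration):
  FIRST(Y) = { 'n' }

To compute FIRST(Y E), process the symbols left to right:
Symbol Y is a non-terminal. Add FIRST(Y) \ {ε} = { 'n' }
Y is not nullable (ε ∉ FIRST(Y)), so stop here.
FIRST(Y E) = { 'n' }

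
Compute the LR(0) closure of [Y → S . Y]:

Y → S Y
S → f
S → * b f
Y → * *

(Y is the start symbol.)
To compute CLOSURE, for each item [A → α.Bβ] where B is a non-terminal, add [B → .γ] for all productions B → γ; repeat for the newly added items until nothing changes.

Start with: [Y → S . Y]
  [Y → S . Y] has the dot before Y: add [Y → . S Y], [Y → . * *]
  [Y → . S Y] has the dot before S: add [S → . f], [S → . * b f]
No further items can be added.

CLOSURE = { [S → . * b f], [S → . f], [Y → . * *], [Y → . S Y], [Y → S . Y] }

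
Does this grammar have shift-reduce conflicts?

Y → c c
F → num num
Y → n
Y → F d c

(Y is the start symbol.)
No shift-reduce conflicts

A shift-reduce conflict occurs when an LR(0) state has both:
  - a complete (reduce) item [A → α .] (dot at the end), and
  - a shift item [B → β . c γ] (dot before a terminal).

Augment with Y' → Y and build the canonical LR(0) collection (I0 = CLOSURE({[Y' → . Y]}), then GOTO on every symbol after a dot until no new states appear). It has 10 states:
  I0: { [F → . num num], [Y → . F d c], [Y → . c c], [Y → . n], [Y' → . Y] }  — shift
  I1: { [Y → F . d c] }  — shift
  I2: { [Y' → Y .] }  — accept
  I3: { [Y → c . c] }  — shift
  I4: { [Y → n .] }  — reduce
  I5: { [F → num . num] }  — shift
  I6: { [F → num num .] }  — reduce
  I7: { [Y → c c .] }  — reduce
  I8: { [Y → F d . c] }  — shift
  I9: { [Y → F d c .] }  — reduce

No state contains both a complete item and a shift item.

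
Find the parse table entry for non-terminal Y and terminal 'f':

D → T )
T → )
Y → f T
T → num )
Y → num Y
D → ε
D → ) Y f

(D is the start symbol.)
Y → f T

To find M[Y, 'f'], we find productions for Y where 'f' is in the predict set (PREDICT(N → α) = (FIRST(α) \ {ε}) ∪ (FOLLOW(N) if α ⇒* ε)).

Y → f T: PREDICT = { 'f' }
  'f' is in predict set, so this production goes in M[Y, 'f']
Y → num Y: PREDICT = { 'num' }

M[Y, 'f'] = Y → f T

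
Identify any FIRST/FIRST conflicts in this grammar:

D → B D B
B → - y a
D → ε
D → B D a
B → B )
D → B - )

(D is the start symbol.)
A FIRST/FIRST conflict occurs when two productions N → α and N → β for the same non-terminal have FIRST(α) ∩ FIRST(β) ≠ ∅ (with ε ∈ FIRST of a nullable right-hand side, so two nullable alternatives also conflict).

FIRST sets of the non-terminals at (or reachable through a nullable prefix from) the front of some alternative:
  FIRST(B) = { '-' }

Productions for D:
  D → B D B: FIRST = { '-' }
  D → ε: FIRST = { ε }
  D → B D a: FIRST = { '-' }
  D → B - ): FIRST = { '-' }
Productions for B:
  B → - y a: FIRST = { '-' }
  B → B ): FIRST = { '-' }

Conflict for D: D → B D B and D → B D a
  Overlap: { '-' }
Conflict for D: D → B D B and D → B - )
  Overlap: { '-' }
Conflict for D: D → B D a and D → B - )
  Overlap: { '-' }
Conflict for B: B → - y a and B → B )
  Overlap: { '-' }

Answer: Yes. D → B D B / D → B D a on { '-' }; D → B D B / D → B '-' ')' on { '-' }; D → B D a / D → B '-' ')' on { '-' }; B → '-' y a / B → B ')' on { '-' }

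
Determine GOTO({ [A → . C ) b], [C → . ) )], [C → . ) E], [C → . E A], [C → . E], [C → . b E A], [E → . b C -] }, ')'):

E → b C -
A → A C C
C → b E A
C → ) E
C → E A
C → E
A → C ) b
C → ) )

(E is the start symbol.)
GOTO(I, ')') = CLOSURE({ [A → αX.β] : [A → α.Xβ] ∈ I, X = ')' })

Items with dot before ')', with the dot advanced:
  [C → . ) )] → [C → ) . )]
  [C → . ) E] → [C → ) . E]
Closure of the advanced items:
  [C → ) . E] has the dot before E: add [E → . b C -]

GOTO = { [C → ) . )], [C → ) . E], [E → . b C -] }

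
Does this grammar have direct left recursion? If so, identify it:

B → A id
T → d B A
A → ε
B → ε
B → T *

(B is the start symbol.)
No direct left recursion

Direct left recursion occurs when N → N α for some non-terminal N (the right-hand side begins with the left-hand side itself).

B → A id: starts with A
T → d B A: starts with d
A → ε: starts with ε
B → ε: starts with ε
B → T *: starts with T

No direct left recursion found.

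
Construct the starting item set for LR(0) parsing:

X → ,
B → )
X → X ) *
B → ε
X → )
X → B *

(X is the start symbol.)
{ [B → . )], [B → .], [X → . )], [X → . ,], [X → . B *], [X → . X ) *], [X' → . X] }

First, augment the grammar with X' → X
I₀ = CLOSURE({ [X' → . X] }):
  [X' → . X] has the dot before X: add [X → . ,], [X → . X ) *], [X → . )], [X → . B *]
  [X → . B *] has the dot before B: add [B → . )], [B → .]
No further items can be added.

I₀ = { [B → . )], [B → .], [X → . )], [X → . ,], [X → . B *], [X → . X ) *], [X' → . X] }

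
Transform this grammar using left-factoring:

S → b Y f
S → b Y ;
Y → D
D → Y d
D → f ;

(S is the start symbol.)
Left-factoring transforms A → αβ₁ | αβ₂ into A → αA' and A' → β₁ | β₂
(α is the longest common prefix among the alternatives). Repeat until
no nonterminal has two alternatives with a common prefix.

Round 1: S has alternatives sharing prefix 'b Y'. Introduce S': S → b Y S'
  Add: S' → f
  Add: S' → ;

No remaining common prefixes — done.

Resulting grammar:
S → b Y S'
S' → f
S' → ;
Y → D
D → Y d
D → f ;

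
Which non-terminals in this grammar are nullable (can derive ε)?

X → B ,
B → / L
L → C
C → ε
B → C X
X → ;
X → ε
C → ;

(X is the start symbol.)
{ 'B', 'C', 'L', 'X' }

A non-terminal is nullable if it can derive ε (the empty string): either it has an ε-production, or it has a production whose right-hand side consists entirely of nullable non-terminals.

ε-productions: C → ε, X → ε
So C, X are immediately nullable.
L → C: every symbol on the right is nullable, so L is nullable too.
B → C X: every symbol on the right is nullable, so B is nullable too.
Every non-terminal is now nullable.
Nullable = { 'B', 'C', 'L', 'X' }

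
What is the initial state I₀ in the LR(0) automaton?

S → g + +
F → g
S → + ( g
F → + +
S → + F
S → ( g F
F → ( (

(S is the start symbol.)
{ [S → . ( g F], [S → . + ( g], [S → . + F], [S → . g + +], [S' → . S] }

First, augment the grammar with S' → S
I₀ = CLOSURE({ [S' → . S] }):
  [S' → . S] has the dot before S: add [S → . g + +], [S → . + ( g], [S → . + F], [S → . ( g F]
No further items can be added.

I₀ = { [S → . ( g F], [S → . + ( g], [S → . + F], [S → . g + +], [S' → . S] }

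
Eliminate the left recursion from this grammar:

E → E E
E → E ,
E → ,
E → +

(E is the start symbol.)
E is directly left-recursive. The standard transformation for
  A → A α₁ | ... | A α_m | β₁ | ... | β_n
is
  A  → β₁ A' | ... | β_n A'
  A' → α₁ A' | ... | α_m A' | ε

E → , becomes E → , E'
E → + becomes E → + E'
E → E E becomes E' → E E'
E → E , becomes E' → , E'
Add E' → ε

Resulting grammar:
E → , E'
E → + E'
E' → E E'
E' → , E'
E' → ε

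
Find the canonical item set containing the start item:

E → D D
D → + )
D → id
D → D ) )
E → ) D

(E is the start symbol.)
First, augment the grammar with E' → E
I₀ = CLOSURE({ [E' → . E] }):
  [E' → . E] has the dot before E: add [E → . D D], [E → . ) D]
  [E → . D D] has the dot before D: add [D → . + )], [D → . id], [D → . D ) )]
No further items can be added.

I₀ = { [D → . + )], [D → . D ) )], [D → . id], [E → . ) D], [E → . D D], [E' → . E] }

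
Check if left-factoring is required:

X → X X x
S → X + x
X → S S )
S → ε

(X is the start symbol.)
Left-factoring is needed when two productions for the same non-terminal
share a common prefix on the right-hand side.

Productions for X:
  X → X X x
  X → S S )
Productions for S:
  S → X + x
  S → ε

No common prefixes found.

Answer: No, left-factoring is not needed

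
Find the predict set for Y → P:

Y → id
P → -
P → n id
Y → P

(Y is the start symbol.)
{ '-', 'n' }

PREDICT(Y → P) = (FIRST(RHS) \ {ε}) ∪ (FOLLOW(Y) if ε ∈ FIRST(RHS), i.e. RHS ⇒* ε)
FIRST(P) = { '-', 'n' }
FIRST(P) = { '-', 'n' }
ε ∉ FIRST(P), so FOLLOW(Y) is not added.
PREDICT(Y → P) = { '-', 'n' }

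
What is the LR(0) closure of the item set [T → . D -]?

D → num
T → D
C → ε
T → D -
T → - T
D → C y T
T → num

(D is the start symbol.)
{ [C → .], [D → . C y T], [D → . num], [T → . D -] }

To compute CLOSURE, for each item [A → α.Bβ] where B is a non-terminal, add [B → .γ] for all productions B → γ; repeat for the newly added items until nothing changes.

Start with: [T → . D -]
  [T → . D -] has the dot before D: add [D → . num], [D → . C y T]
  [D → . C y T] has the dot before C: add [C → .]
No further items can be added.

CLOSURE = { [C → .], [D → . C y T], [D → . num], [T → . D -] }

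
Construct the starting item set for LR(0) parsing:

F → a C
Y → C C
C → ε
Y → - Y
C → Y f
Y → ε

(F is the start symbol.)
{ [F → . a C], [F' → . F] }

First, augment the grammar with F' → F
I₀ = CLOSURE({ [F' → . F] }):
  [F' → . F] has the dot before F: add [F → . a C]
No further items can be added.

I₀ = { [F → . a C], [F' → . F] }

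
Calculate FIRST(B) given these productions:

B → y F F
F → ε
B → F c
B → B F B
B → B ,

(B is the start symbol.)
To compute FIRST(B), examine every production with B on the left-hand side, reading each right-hand side left to right until a non-nullable symbol is reached.

FIRST sets of the other non-terminals involved (by the same procedure, iterated to a fixed point):
  FIRST(F) = { ε }

From B → y F F:
  - y is a terminal: add 'y' and stop
From B → F c:
  - F is a non-terminal: add FIRST(F) \ {ε} = { }
    F is nullable, so continue to the next symbol
  - c is a terminal: add 'c' and stop
From B → B F B:
  - B is the symbol being defined: contributes nothing new
    B is not nullable, so stop
From B → B ,:
  - B is the symbol being defined: contributes nothing new
    B is not nullable, so stop

Collecting: FIRST(B) = { 'c', 'y' }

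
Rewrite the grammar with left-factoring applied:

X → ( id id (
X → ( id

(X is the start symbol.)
X → ( id X'
X' → id (
X' → ε

Left-factoring transforms A → αβ₁ | αβ₂ into A → αA' and A' → β₁ | β₂
(α is the longest common prefix among the alternatives). Repeat until
no nonterminal has two alternatives with a common prefix.

Round 1: X has alternatives sharing prefix '( id'. Introduce X': X → ( id X'
  Add: X' → id (
  Add: X' → ε

No remaining common prefixes — done.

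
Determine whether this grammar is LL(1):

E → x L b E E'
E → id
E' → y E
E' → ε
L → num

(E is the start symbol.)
No. Predict set conflict for E': { 'y' }

A grammar is LL(1) if for each non-terminal N with multiple productions, the predict sets of those productions are pairwise disjoint, where PREDICT(N → α) = (FIRST(α) \ {ε}) ∪ (FOLLOW(N) if α ⇒* ε).

Relevant sets:
  FOLLOW(E') = { $, 'y' }

For E:
  PREDICT(E → x L b E E') = { 'x' }
  PREDICT(E → id) = { 'id' }
For E':
  PREDICT(E' → y E) = { 'y' }
  PREDICT(E' → ε) = { $, 'y' }
L has a single production, so nothing to check there.

Conflict found: Predict set conflict for E': { 'y' }
The grammar is NOT LL(1).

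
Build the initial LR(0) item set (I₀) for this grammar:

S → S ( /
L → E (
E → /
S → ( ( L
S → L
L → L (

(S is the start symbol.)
{ [E → . /], [L → . E (], [L → . L (], [S → . ( ( L], [S → . L], [S → . S ( /], [S' → . S] }

First, augment the grammar with S' → S
I₀ = CLOSURE({ [S' → . S] }):
  [S' → . S] has the dot before S: add [S → . S ( /], [S → . ( ( L], [S → . L]
  [S → . L] has the dot before L: add [L → . E (], [L → . L (]
  [L → . E (] has the dot before E: add [E → . /]
No further items can be added.

I₀ = { [E → . /], [L → . E (], [L → . L (], [S → . ( ( L], [S → . L], [S → . S ( /], [S' → . S] }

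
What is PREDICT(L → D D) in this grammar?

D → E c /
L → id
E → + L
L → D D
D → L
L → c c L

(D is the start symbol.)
PREDICT(L → D D) = (FIRST(RHS) \ {ε}) ∪ (FOLLOW(L) if ε ∈ FIRST(RHS), i.e. RHS ⇒* ε)
FIRST(D) = { '+', 'c', 'id' }
FIRST(D D) = { '+', 'c', 'id' }
ε ∉ FIRST(D D), so FOLLOW(L) is not added.
PREDICT(L → D D) = { '+', 'c', 'id' }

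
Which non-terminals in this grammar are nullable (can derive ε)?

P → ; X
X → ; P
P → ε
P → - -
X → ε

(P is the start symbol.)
A non-terminal is nullable if it can derive ε (the empty string): either it has an ε-production, or it has a production whose right-hand side consists entirely of nullable non-terminals.

ε-productions: P → ε, X → ε
So P, X are immediately nullable.
Every non-terminal is now nullable.
Nullable = { 'P', 'X' }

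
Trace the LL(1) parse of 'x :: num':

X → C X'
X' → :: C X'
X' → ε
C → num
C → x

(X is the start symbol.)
LL(1) parsing maintains a stack (initially the start symbol over $) and the input. At each step: if the stack top is a terminal, match it against the current input token; if it is a non-terminal N, replace it with the RHS of M[N, lookahead] (the unique production whose predict set contains the lookahead).

Stack is shown with the top on the left.

Stack      Input       Action
-----------------------------
X $        x :: num $  output X → C X'
C X' $     x :: num $  output C → x
x X' $     x :: num $  match 'x'
X' $       :: num $    output X' → :: C X'
:: C X' $  :: num $    match '::'
C X' $     num $       output C → num
num X' $   num $       match 'num'
X' $       $           output X' → ε
$          $           accept

The string is accepted.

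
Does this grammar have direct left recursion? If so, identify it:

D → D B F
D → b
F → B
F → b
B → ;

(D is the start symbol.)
Direct left recursion occurs when N → N α for some non-terminal N (the right-hand side begins with the left-hand side itself).

D → D B F: LEFT RECURSIVE (starts with D)
D → b: starts with b
F → B: starts with B
F → b: starts with b
B → ;: starts with ';'

The grammar has direct left recursion on: D.

Answer: Yes, D is left-recursive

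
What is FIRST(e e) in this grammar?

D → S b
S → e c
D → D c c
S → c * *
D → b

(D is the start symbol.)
{ 'e' }

To compute FIRST(e e), process the symbols left to right:
Symbol e is a terminal. Add 'e' and stop.
FIRST(e e) = { 'e' }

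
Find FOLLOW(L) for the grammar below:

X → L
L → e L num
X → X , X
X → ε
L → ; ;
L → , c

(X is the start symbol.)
{ $, ',', 'num' }

In X → L: L is at the end, add FOLLOW(X)
In L → e L num: L is followed by num, add FIRST(num) \ {ε} = { 'num' }

The FOLLOW sets referred to above (computed the same way, to a fixed point):
  FOLLOW(X) = { $, ',' }

Taking the union: FOLLOW(L) = { $, ',', 'num' }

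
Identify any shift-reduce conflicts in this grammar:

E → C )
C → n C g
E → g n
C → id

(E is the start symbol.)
A shift-reduce conflict occurs when an LR(0) state has both:
  - a complete (reduce) item [A → α .] (dot at the end), and
  - a shift item [B → β . c γ] (dot before a terminal).

Augment with E' → E and build the canonical LR(0) collection (I0 = CLOSURE({[E' → . E]}), then GOTO on every symbol after a dot until no new states appear). It has 10 states:
  I0: { [C → . id], [C → . n C g], [E → . C )], [E → . g n], [E' → . E] }  — shift
  I1: { [E → C . )] }  — shift
  I2: { [E' → E .] }  — accept
  I3: { [E → g . n] }  — shift
  I4: { [C → id .] }  — reduce
  I5: { [C → . id], [C → . n C g], [C → n . C g] }  — shift
  I6: { [C → n C . g] }  — shift
  I7: { [C → n C g .] }  — reduce
  I8: { [E → g n .] }  — reduce
  I9: { [E → C ) .] }  — reduce

No state contains both a complete item and a shift item.

Answer: No shift-reduce conflicts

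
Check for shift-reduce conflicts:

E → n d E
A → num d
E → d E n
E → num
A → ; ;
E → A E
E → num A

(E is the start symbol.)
Augment with E' → E and build the canonical LR(0) collection (I0 = CLOSURE({[E' → . E]}), then GOTO on every symbol after a dot until no new states appear). It has 16 states:
  I0: { [A → . ; ;], [A → . num d], [E → . A E], [E → . d E n], [E → . n d E], [E → . num A], [E → . num], [E' → . E] }  — shift
  I1: { [A → ; . ;] }  — shift
  I2: { [A → . ; ;], [A → . num d], [E → . A E], [E → . d E n], [E → . n d E], [E → . num A], [E → . num], [E → A . E] }  — shift
  I3: { [E' → E .] }  — accept
  I4: { [A → . ; ;], [A → . num d], [E → . A E], [E → . d E n], [E → . n d E], [E → . num A], [E → . num], [E → d . E n] }  — shift
  I5: { [E → n . d E] }  — shift
  I6: { [A → . ; ;], [A → . num d], [A → num . d], [E → num . A], [E → num .] }  — shift, reduce
  I7: { [E → num A .] }  — reduce
  I8: { [A → num d .] }  — reduce
  I9: { [A → num . d] }  — shift
  I10: { [A → . ; ;], [A → . num d], [E → . A E], [E → . d E n], [E → . n d E], [E → . num A], [E → . num], [E → n d . E] }  — shift
  I11: { [E → n d E .] }  — reduce
  I12: { [E → d E . n] }  — shift
  I13: { [E → d E n .] }  — reduce
  I14: { [E → A E .] }  — reduce
  I15: { [A → ; ; .] }  — reduce

I6 contains reduce item [E → num .] and shift items [A → . ; ;], [A → . num d], [A → num . d] — shift-reduce conflict.

Answer: Yes — I6: [E → num .] vs [A → . ; ;]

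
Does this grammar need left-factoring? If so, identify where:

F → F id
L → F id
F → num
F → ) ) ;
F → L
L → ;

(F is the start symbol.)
Left-factoring is needed when two productions for the same non-terminal
share a common prefix on the right-hand side.

Productions for F:
  F → F id
  F → num
  F → ) ) ;
  F → L
Productions for L:
  L → F id
  L → ;

No common prefixes found.

Answer: No, left-factoring is not needed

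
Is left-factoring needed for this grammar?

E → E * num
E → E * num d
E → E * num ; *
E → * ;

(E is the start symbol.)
Left-factoring is needed when two productions for the same non-terminal
share a common prefix on the right-hand side.

Productions for E:
  E → E * num
  E → E * num d
  E → E * num ; *
  E → * ;

Found common prefix 'E * num' in productions for E

Answer: Yes, E has productions with common prefix 'E * num'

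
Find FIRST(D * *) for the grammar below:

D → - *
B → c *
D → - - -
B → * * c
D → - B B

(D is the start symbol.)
{ '-' }

FIRST sets of the non-terminals involved (from the grammar, by fixed-point iteration):
  FIRST(D) = { '-' }

To compute FIRST(D * *), process the symbols left to right:
Symbol D is a non-terminal. Add FIRST(D) \ {ε} = { '-' }
D is not nullable (ε ∉ FIRST(D)), so stop here.
FIRST(D * *) = { '-' }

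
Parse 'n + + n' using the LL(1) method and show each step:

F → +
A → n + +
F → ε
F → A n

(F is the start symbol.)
Stack is shown with the top on the left.

Stack      Input      Action
----------------------------
F $        n + + n $  output F → A n
A n $      n + + n $  output A → n + +
n + + n $  n + + n $  match 'n'
+ + n $    + + n $    match '+'
+ n $      + n $      match '+'
n $        n $        match 'n'
$          $          accept

The string is accepted.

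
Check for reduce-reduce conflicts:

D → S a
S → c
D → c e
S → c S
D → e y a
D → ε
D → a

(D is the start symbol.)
Augment with D' → D and build the canonical LR(0) collection (I0 = CLOSURE({[D' → . D]}), then GOTO on every symbol after a dot until no new states appear). It has 12 states:
  I0: { [D → . S a], [D → . a], [D → . c e], [D → . e y a], [D → .], [D' → . D], [S → . c S], [S → . c] }  — shift, reduce
  I1: { [D' → D .] }  — accept
  I2: { [D → S . a] }  — shift
  I3: { [D → a .] }  — reduce
  I4: { [D → c . e], [S → . c S], [S → . c], [S → c . S], [S → c .] }  — shift, reduce
  I5: { [D → e . y a] }  — shift
  I6: { [D → e y . a] }  — shift
  I7: { [D → e y a .] }  — reduce
  I8: { [S → c S .] }  — reduce
  I9: { [S → . c S], [S → . c], [S → c . S], [S → c .] }  — shift, reduce
  I10: { [D → c e .] }  — reduce
  I11: { [D → S a .] }  — reduce

No state contains more than one complete item.

Answer: No reduce-reduce conflicts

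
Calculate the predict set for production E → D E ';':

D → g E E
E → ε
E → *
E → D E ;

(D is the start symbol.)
PREDICT(E → D E ';') = (FIRST(RHS) \ {ε}) ∪ (FOLLOW(E) if ε ∈ FIRST(RHS), i.e. RHS ⇒* ε)
FIRST(D) = { 'g' }
FIRST(D E ';') = { 'g' }
ε ∉ FIRST(D E ';'), so FOLLOW(E) is not added.
PREDICT(E → D E ';') = { 'g' }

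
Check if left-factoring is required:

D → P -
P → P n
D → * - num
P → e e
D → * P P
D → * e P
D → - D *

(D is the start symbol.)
Yes, D has productions with common prefix '*'

Left-factoring is needed when two productions for the same non-terminal
share a common prefix on the right-hand side.

Productions for D:
  D → P -
  D → * - num
  D → * P P
  D → * e P
  D → - D *
Productions for P:
  P → P n
  P → e e

Found common prefix '*' in productions for D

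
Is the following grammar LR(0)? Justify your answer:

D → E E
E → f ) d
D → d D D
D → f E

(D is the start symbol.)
Augment with D' → D and build the canonical LR(0) collection (I0 = CLOSURE({[D' → . D]}), then GOTO on every symbol after a dot until no new states appear). It has 12 states:
  I0: { [D → . E E], [D → . d D D], [D → . f E], [D' → . D], [E → . f ) d] }  — shift
  I1: { [D' → D .] }  — accept
  I2: { [D → E . E], [E → . f ) d] }  — shift
  I3: { [D → . E E], [D → . d D D], [D → . f E], [D → d . D D], [E → . f ) d] }  — shift
  I4: { [D → f . E], [E → . f ) d], [E → f . ) d] }  — shift
  I5: { [E → f ) . d] }  — shift
  I6: { [D → f E .] }  — reduce
  I7: { [E → f . ) d] }  — shift
  I8: { [E → f ) d .] }  — reduce
  I9: { [D → . E E], [D → . d D D], [D → . f E], [D → d D . D], [E → . f ) d] }  — shift
  I10: { [D → d D D .] }  — reduce
  I11: { [D → E E .] }  — reduce

Every state is either a pure shift/goto state or contains exactly one complete item and nothing to shift — no conflicts. The grammar is LR(0).

Answer: Yes, the grammar is LR(0)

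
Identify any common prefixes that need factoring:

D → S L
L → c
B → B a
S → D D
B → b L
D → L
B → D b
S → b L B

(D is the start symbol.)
Left-factoring is needed when two productions for the same non-terminal
share a common prefix on the right-hand side.

Productions for D:
  D → S L
  D → L
Productions for B:
  B → B a
  B → b L
  B → D b
Productions for S:
  S → D D
  S → b L B

No common prefixes found.

Answer: No, left-factoring is not needed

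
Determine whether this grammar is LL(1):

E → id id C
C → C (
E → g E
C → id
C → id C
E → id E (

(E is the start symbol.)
No. Predict set conflict for E: { 'id' }

Relevant sets:
  FIRST(C) = { 'id' }

For E:
  PREDICT(E → id id C) = { 'id' }
  PREDICT(E → g E) = { 'g' }
  PREDICT(E → id E '(') = { 'id' }
For C:
  PREDICT(C → C '(') = { 'id' }
  PREDICT(C → id) = { 'id' }
  PREDICT(C → id C) = { 'id' }

Conflict found: Predict set conflict for E: { 'id' }
The grammar is NOT LL(1).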